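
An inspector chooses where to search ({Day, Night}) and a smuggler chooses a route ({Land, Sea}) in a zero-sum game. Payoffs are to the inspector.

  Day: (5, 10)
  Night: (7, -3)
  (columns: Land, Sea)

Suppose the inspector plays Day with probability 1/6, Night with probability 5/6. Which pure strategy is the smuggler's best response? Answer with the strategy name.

Sea

If the smuggler plays Land, the inspector's expected payoff is (1/6)·5 + (5/6)·7 = 20/3.
If the smuggler plays Sea, the inspector's expected payoff is (1/6)·10 + (5/6)·(-3) = -5/6.
The smuggler minimizes the inspector's payoff; the smallest is -5/6, so the best response is Sea.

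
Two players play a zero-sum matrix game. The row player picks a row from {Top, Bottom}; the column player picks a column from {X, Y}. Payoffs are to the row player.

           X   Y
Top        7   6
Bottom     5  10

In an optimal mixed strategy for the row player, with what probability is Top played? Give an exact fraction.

Row minima: Top → 6, Bottom → 5; maximin = 6.
Column maxima: X → 7, Y → 10; minimax = 7.
6 ≠ 7, so there is no saddle point; optimal play is mixed.
Let the row player play Top with probability p. Expected payoff against X: 7p + 5(1−p) = 2p + 5; against Y: 6p + 10(1−p) = −4p + 10.
Setting these equal: 2p + 5 = −4p + 10 ⇒ 6p = 5 ⇒ p = 5/6, and the value is (2)·(5/6) + 5 = 20/3.
For the column player: with q = P(X), equating Top's and Bottom's payoffs gives q + 6 = −5q + 10 ⇒ q = 2/3.

5/6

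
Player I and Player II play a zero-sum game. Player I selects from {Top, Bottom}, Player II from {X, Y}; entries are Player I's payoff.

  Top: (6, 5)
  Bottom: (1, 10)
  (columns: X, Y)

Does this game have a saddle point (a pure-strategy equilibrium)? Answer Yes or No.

Row minima: Top → 5, Bottom → 1; maximin = 5.
Column maxima: X → 6, Y → 10; minimax = 6.
5 ≠ 6, so no pure-strategy equilibrium exists.

No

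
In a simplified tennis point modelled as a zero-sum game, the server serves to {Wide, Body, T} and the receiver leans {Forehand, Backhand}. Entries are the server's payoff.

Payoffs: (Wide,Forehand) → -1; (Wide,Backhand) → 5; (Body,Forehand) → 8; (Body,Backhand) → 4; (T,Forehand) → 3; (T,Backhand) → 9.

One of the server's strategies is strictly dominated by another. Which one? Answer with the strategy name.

Wide

T gives a strictly higher payoff than Wide against every column: 3 > -1, 9 > 5.
So Wide is strictly dominated and the server never plays it.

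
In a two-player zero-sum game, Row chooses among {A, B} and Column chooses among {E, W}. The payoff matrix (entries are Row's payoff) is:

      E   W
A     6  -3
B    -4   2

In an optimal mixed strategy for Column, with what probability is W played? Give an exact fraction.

2/3

Row minima: A → -3, B → -4; maximin = -3.
Column maxima: E → 6, W → 2; minimax = 2.
-3 ≠ 2, so there is no saddle point; optimal play is mixed.
Let Row play A with probability p. Expected payoff against E: 6p + (-4)(1−p) = 10p − 4; against W: (-3)p + 2(1−p) = −5p + 2.
Setting these equal: 10p − 4 = −5p + 2 ⇒ 15p = 6 ⇒ p = 2/5, and the value is (10)·(2/5) − 4 = 0.
For Column: with q = P(E), equating A's and B's payoffs gives 9q − 3 = −6q + 2 ⇒ q = 1/3.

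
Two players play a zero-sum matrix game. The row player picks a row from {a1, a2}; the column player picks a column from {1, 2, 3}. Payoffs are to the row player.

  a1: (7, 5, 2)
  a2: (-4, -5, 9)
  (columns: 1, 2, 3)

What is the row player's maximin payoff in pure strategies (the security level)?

2

Row minima: a1 → 2, a2 → -5.
The best of these is 2.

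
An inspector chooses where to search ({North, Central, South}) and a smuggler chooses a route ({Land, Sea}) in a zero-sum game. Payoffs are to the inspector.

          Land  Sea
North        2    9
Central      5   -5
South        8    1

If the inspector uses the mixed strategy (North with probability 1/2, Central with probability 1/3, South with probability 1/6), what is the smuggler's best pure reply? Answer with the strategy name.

Sea

If the smuggler plays Land, the inspector's expected payoff is (1/2)·2 + (1/3)·5 + (1/6)·8 = 4.
If the smuggler plays Sea, the inspector's expected payoff is (1/2)·9 + (1/3)·(-5) + (1/6)·1 = 3.
The smuggler minimizes the inspector's payoff; the smallest is 3, so the best response is Sea.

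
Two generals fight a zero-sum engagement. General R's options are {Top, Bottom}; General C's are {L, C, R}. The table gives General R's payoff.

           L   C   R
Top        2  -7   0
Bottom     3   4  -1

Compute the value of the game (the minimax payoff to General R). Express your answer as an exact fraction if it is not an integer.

Row minima: Top → -7, Bottom → -1; maximin = -1.
Column maxima: L → 3, C → 4, R → 0; minimax = 0.
-1 ≠ 0, so there is no saddle point; optimal play is mixed.
L is strictly dominated by R (it gives General R strictly more in every row), so General C never plays it.
On the remaining 2×2 (Top, Bottom vs C, R):
Let General R play Top with probability p. Expected payoff against C: (-7)p + 4(1−p) = −11p + 4; against R: 0p + (-1)(1−p) = p − 1.
Setting these equal: −11p + 4 = p − 1 ⇒ −12p = -5 ⇒ p = 5/12, and the value is (-11)·(5/12) + 4 = -7/12.
For General C: with q = P(C), equating Top's and Bottom's payoffs gives −7q = 5q − 1 ⇒ q = 1/12.

-7/12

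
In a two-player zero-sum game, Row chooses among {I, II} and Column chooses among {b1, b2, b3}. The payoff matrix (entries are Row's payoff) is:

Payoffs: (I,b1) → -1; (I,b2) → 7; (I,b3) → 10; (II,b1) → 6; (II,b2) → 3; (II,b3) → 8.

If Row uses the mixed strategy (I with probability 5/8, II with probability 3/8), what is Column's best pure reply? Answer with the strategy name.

b1

If Column plays b1, Row's expected payoff is (5/8)·(-1) + (3/8)·6 = 13/8.
If Column plays b2, Row's expected payoff is (5/8)·7 + (3/8)·3 = 11/2.
If Column plays b3, Row's expected payoff is (5/8)·10 + (3/8)·8 = 37/4.
Column minimizes Row's payoff; the smallest is 13/8, so the best response is b1.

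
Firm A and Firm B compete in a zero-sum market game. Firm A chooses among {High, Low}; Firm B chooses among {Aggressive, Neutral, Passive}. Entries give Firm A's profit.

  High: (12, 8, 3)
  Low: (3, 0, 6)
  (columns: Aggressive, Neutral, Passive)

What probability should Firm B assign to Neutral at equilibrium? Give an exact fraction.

Row minima: High → 3, Low → 0; maximin = 3.
Column maxima: Aggressive → 12, Neutral → 8, Passive → 6; minimax = 6.
3 ≠ 6, so there is no saddle point; optimal play is mixed.
Aggressive is strictly dominated by Neutral (it gives Firm A strictly more in every row), so Firm B never plays it.
On the remaining 2×2 (High, Low vs Neutral, Passive):
Let Firm A play High with probability p. Expected payoff against Neutral: 8p + 0(1−p) = 8p; against Passive: 3p + 6(1−p) = −3p + 6.
Setting these equal: 8p = −3p + 6 ⇒ 11p = 6 ⇒ p = 6/11, and the value is (8)·(6/11) = 48/11.
For Firm B: with q = P(Neutral), equating High's and Low's payoffs gives 5q + 3 = −6q + 6 ⇒ q = 3/11.

3/11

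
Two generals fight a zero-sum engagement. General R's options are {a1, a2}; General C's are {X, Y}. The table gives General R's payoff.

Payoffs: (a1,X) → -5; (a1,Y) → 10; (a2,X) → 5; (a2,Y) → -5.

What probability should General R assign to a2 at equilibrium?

3/5

Row minima: a1 → -5, a2 → -5; maximin = -5.
Column maxima: X → 5, Y → 10; minimax = 5.
-5 ≠ 5, so there is no saddle point; optimal play is mixed.
Let General R play a1 with probability p. Expected payoff against X: (-5)p + 5(1−p) = −10p + 5; against Y: 10p + (-5)(1−p) = 15p − 5.
Setting these equal: −10p + 5 = 15p − 5 ⇒ −25p = -10 ⇒ p = 2/5, and the value is (-10)·(2/5) + 5 = 1.
For General C: with q = P(X), equating a1's and a2's payoffs gives −15q + 10 = 10q − 5 ⇒ q = 3/5.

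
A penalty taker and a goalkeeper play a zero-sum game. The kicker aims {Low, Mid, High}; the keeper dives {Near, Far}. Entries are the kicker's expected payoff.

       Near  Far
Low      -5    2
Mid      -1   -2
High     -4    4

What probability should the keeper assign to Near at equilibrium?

2/3

Row minima: Low → -5, Mid → -2, High → -4; maximin = -2.
Column maxima: Near → -1, Far → 4; minimax = -1.
-2 ≠ -1, so there is no saddle point; optimal play is mixed.
Low is strictly dominated by High, so the kicker never plays it.
On the remaining 2×2 (Mid, High vs Near, Far):
Let the kicker play Mid with probability p. Expected payoff against Near: (-1)p + (-4)(1−p) = 3p − 4; against Far: (-2)p + 4(1−p) = −6p + 4.
Setting these equal: 3p − 4 = −6p + 4 ⇒ 9p = 8 ⇒ p = 8/9, and the value is (3)·(8/9) − 4 = -4/3.
For the keeper: with q = P(Near), equating Mid's and High's payoffs gives q − 2 = −8q + 4 ⇒ q = 2/3.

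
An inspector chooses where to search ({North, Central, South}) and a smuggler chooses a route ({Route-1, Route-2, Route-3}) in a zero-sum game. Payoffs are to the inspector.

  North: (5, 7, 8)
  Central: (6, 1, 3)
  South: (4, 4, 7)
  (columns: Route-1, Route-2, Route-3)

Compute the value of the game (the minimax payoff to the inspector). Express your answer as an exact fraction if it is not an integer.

37/7

Row minima: North → 5, Central → 1, South → 4; maximin = 5.
Column maxima: Route-1 → 6, Route-2 → 7, Route-3 → 8; minimax = 6.
5 ≠ 6, so there is no saddle point; optimal play is mixed.
South is strictly dominated by North, so the inspector never plays it.
Route-3 is strictly dominated by Route-2 (it gives the inspector strictly more in every row), so the smuggler never plays it.
On the remaining 2×2 (North, Central vs Route-1, Route-2):
Let the inspector play North with probability p. Expected payoff against Route-1: 5p + 6(1−p) = −p + 6; against Route-2: 7p + 1(1−p) = 6p + 1.
Setting these equal: −p + 6 = 6p + 1 ⇒ −7p = -5 ⇒ p = 5/7, and the value is (-1)·(5/7) + 6 = 37/7.
For the smuggler: with q = P(Route-1), equating North's and Central's payoffs gives −2q + 7 = 5q + 1 ⇒ q = 6/7.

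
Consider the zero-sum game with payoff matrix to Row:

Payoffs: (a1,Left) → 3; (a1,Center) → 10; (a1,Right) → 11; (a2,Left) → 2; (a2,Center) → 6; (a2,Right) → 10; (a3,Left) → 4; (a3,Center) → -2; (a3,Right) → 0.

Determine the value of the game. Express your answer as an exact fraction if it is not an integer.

46/13

Row minima: a1 → 3, a2 → 2, a3 → -2; maximin = 3.
Column maxima: Left → 4, Center → 10, Right → 11; minimax = 4.
3 ≠ 4, so there is no saddle point; optimal play is mixed.
a2 is strictly dominated by a1, so Row never plays it.
Right is strictly dominated by Center (it gives Row strictly more in every row), so Column never plays it.
On the remaining 2×2 (a1, a3 vs Left, Center):
Let Row play a1 with probability p. Expected payoff against Left: 3p + 4(1−p) = −p + 4; against Center: 10p + (-2)(1−p) = 12p − 2.
Setting these equal: −p + 4 = 12p − 2 ⇒ −13p = -6 ⇒ p = 6/13, and the value is (-1)·(6/13) + 4 = 46/13.
For Column: with q = P(Left), equating a1's and a3's payoffs gives −7q + 10 = 6q − 2 ⇒ q = 12/13.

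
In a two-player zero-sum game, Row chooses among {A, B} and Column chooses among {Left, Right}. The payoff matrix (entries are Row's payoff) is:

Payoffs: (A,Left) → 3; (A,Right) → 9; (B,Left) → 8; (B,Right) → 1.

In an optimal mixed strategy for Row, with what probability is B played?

6/13

Row minima: A → 3, B → 1; maximin = 3.
Column maxima: Left → 8, Right → 9; minimax = 8.
3 ≠ 8, so there is no saddle point; optimal play is mixed.
Let Row play A with probability p. Expected payoff against Left: 3p + 8(1−p) = −5p + 8; against Right: 9p + 1(1−p) = 8p + 1.
Setting these equal: −5p + 8 = 8p + 1 ⇒ −13p = -7 ⇒ p = 7/13, and the value is (-5)·(7/13) + 8 = 69/13.
For Column: with q = P(Left), equating A's and B's payoffs gives −6q + 9 = 7q + 1 ⇒ q = 8/13.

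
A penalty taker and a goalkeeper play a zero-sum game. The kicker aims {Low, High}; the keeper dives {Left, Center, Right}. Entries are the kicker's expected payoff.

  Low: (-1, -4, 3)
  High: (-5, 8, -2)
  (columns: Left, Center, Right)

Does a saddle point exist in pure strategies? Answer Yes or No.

Row minima: Low → -4, High → -5; maximin = -4.
Column maxima: Left → -1, Center → 8, Right → 3; minimax = -1.
-4 ≠ -1, so no pure-strategy equilibrium exists.

No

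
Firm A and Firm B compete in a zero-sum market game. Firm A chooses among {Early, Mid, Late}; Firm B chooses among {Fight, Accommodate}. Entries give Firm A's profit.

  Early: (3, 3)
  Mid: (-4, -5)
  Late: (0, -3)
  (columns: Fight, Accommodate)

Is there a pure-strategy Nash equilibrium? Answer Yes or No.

Row minima: Early → 3, Mid → -5, Late → -3; maximin = 3.
Column maxima: Fight → 3, Accommodate → 3; minimax = 3.
maximin = minimax = 3, so a saddle point exists.

Yes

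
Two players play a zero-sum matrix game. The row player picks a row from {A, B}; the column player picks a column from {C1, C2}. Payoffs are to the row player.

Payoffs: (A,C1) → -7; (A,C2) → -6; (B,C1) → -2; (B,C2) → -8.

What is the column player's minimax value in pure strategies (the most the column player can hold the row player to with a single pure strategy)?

Column maxima: C1 → -2, C2 → -6.
The smallest of these is -6.

-6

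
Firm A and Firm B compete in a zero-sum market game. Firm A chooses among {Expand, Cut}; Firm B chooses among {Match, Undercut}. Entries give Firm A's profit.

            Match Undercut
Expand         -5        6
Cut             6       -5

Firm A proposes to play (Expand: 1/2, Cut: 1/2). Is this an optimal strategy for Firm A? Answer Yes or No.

Against Match this mix gives (1/2)·(-5) + (1/2)·6 = 1/2.
Against Undercut this mix gives (1/2)·6 + (1/2)·(-5) = 1/2.
All of Firm B's active replies (Match, Undercut) yield 1/2, and no column does worse for Firm A. The mix makes Firm B indifferent and guarantees 1/2, so it is optimal.

Yes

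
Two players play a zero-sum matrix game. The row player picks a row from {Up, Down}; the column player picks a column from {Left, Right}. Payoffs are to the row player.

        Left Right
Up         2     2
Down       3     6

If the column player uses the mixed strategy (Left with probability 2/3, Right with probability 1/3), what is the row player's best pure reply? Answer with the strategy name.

Down

Expected payoff of Up: (2/3)·2 + (1/3)·2 = 2.
Expected payoff of Down: (2/3)·3 + (1/3)·6 = 4.
The largest is 4, so the row player's best response is Down.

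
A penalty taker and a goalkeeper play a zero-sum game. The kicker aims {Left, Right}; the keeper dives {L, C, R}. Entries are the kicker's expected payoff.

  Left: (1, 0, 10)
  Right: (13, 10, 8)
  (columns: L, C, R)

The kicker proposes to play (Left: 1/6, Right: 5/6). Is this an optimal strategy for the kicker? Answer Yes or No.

Yes

Against L this mix gives (1/6)·1 + (5/6)·13 = 11.
Against C this mix gives (1/6)·0 + (5/6)·10 = 25/3.
Against R this mix gives (1/6)·10 + (5/6)·8 = 25/3.
All of the keeper's active replies (C, R) yield 25/3, and no column does worse for the kicker. The mix makes the keeper indifferent and guarantees 25/3, so it is optimal.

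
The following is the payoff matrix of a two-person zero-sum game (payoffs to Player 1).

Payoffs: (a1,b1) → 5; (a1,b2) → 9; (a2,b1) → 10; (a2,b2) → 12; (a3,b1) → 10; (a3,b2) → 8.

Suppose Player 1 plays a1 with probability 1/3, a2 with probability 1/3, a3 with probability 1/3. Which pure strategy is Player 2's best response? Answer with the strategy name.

If Player 2 plays b1, Player 1's expected payoff is (1/3)·5 + (1/3)·10 + (1/3)·10 = 25/3.
If Player 2 plays b2, Player 1's expected payoff is (1/3)·9 + (1/3)·12 + (1/3)·8 = 29/3.
Player 2 minimizes Player 1's payoff; the smallest is 25/3, so the best response is b1.

b1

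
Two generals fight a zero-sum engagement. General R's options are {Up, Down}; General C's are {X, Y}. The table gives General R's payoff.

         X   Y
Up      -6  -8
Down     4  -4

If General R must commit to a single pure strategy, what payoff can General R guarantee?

Row minima: Up → -8, Down → -4.
The best of these is -4.

-4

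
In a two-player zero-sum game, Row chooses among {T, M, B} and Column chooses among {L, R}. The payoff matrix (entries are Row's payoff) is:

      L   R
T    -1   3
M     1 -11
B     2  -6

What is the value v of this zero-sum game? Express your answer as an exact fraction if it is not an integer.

Row minima: T → -1, M → -11, B → -6; maximin = -1.
Column maxima: L → 2, R → 3; minimax = 2.
-1 ≠ 2, so there is no saddle point; optimal play is mixed.
M is strictly dominated by B, so Row never plays it.
On the remaining 2×2 (T, B vs L, R):
Let Row play T with probability p. Expected payoff against L: (-1)p + 2(1−p) = −3p + 2; against R: 3p + (-6)(1−p) = 9p − 6.
Setting these equal: −3p + 2 = 9p − 6 ⇒ −12p = -8 ⇒ p = 2/3, and the value is (-3)·(2/3) + 2 = 0.
For Column: with q = P(L), equating T's and B's payoffs gives −4q + 3 = 8q − 6 ⇒ q = 3/4.

0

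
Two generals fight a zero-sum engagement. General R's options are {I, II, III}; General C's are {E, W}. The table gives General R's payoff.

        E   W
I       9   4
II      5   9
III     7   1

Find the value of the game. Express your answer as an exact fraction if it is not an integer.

Row minima: I → 4, II → 5, III → 1; maximin = 5.
Column maxima: E → 9, W → 9; minimax = 9.
5 ≠ 9, so there is no saddle point; optimal play is mixed.
III is strictly dominated by I, so General R never plays it.
On the remaining 2×2 (I, II vs E, W):
Let General R play I with probability p. Expected payoff against E: 9p + 5(1−p) = 4p + 5; against W: 4p + 9(1−p) = −5p + 9.
Setting these equal: 4p + 5 = −5p + 9 ⇒ 9p = 4 ⇒ p = 4/9, and the value is (4)·(4/9) + 5 = 61/9.
For General C: with q = P(E), equating I's and II's payoffs gives 5q + 4 = −4q + 9 ⇒ q = 5/9.

61/9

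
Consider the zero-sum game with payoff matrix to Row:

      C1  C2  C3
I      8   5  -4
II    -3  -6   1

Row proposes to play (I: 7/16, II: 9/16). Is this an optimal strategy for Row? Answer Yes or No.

Yes

Against C1 this mix gives (7/16)·8 + (9/16)·(-3) = 29/16.
Against C2 this mix gives (7/16)·5 + (9/16)·(-6) = -19/16.
Against C3 this mix gives (7/16)·(-4) + (9/16)·1 = -19/16.
All of Column's active replies (C2, C3) yield -19/16, and no column does worse for Row. The mix makes Column indifferent and guarantees -19/16, so it is optimal.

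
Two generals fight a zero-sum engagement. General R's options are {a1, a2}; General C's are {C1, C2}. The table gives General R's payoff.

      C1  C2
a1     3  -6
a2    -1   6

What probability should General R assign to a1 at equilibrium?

7/16

Row minima: a1 → -6, a2 → -1; maximin = -1.
Column maxima: C1 → 3, C2 → 6; minimax = 3.
-1 ≠ 3, so there is no saddle point; optimal play is mixed.
Let General R play a1 with probability p. Expected payoff against C1: 3p + (-1)(1−p) = 4p − 1; against C2: (-6)p + 6(1−p) = −12p + 6.
Setting these equal: 4p − 1 = −12p + 6 ⇒ 16p = 7 ⇒ p = 7/16, and the value is (4)·(7/16) − 1 = 3/4.
For General C: with q = P(C1), equating a1's and a2's payoffs gives 9q − 6 = −7q + 6 ⇒ q = 3/4.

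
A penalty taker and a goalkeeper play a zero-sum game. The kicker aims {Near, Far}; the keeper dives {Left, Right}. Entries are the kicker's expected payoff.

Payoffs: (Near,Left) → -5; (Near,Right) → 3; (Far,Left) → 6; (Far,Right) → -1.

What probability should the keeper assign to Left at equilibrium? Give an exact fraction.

Row minima: Near → -5, Far → -1; maximin = -1.
Column maxima: Left → 6, Right → 3; minimax = 3.
-1 ≠ 3, so there is no saddle point; optimal play is mixed.
Let the kicker play Near with probability p. Expected payoff against Left: (-5)p + 6(1−p) = −11p + 6; against Right: 3p + (-1)(1−p) = 4p − 1.
Setting these equal: −11p + 6 = 4p − 1 ⇒ −15p = -7 ⇒ p = 7/15, and the value is (-11)·(7/15) + 6 = 13/15.
For the keeper: with q = P(Left), equating Near's and Far's payoffs gives −8q + 3 = 7q − 1 ⇒ q = 4/15.

4/15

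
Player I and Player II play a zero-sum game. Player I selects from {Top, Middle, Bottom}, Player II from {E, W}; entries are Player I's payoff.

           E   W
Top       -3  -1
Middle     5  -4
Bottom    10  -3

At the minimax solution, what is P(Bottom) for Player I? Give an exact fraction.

Row minima: Top → -3, Middle → -4, Bottom → -3; maximin = -3.
Column maxima: E → 10, W → -1; minimax = -1.
-3 ≠ -1, so there is no saddle point; optimal play is mixed.
Middle is strictly dominated by Bottom, so Player I never plays it.
On the remaining 2×2 (Top, Bottom vs E, W):
Let Player I play Top with probability p. Expected payoff against E: (-3)p + 10(1−p) = −13p + 10; against W: (-1)p + (-3)(1−p) = 2p − 3.
Setting these equal: −13p + 10 = 2p − 3 ⇒ −15p = -13 ⇒ p = 13/15, and the value is (-13)·(13/15) + 10 = -19/15.
For Player II: with q = P(E), equating Top's and Bottom's payoffs gives −2q − 1 = 13q − 3 ⇒ q = 2/15.

2/15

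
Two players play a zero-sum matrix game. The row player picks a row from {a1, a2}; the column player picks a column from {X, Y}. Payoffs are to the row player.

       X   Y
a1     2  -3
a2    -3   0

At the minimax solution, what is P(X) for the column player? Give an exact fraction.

3/8

Row minima: a1 → -3, a2 → -3; maximin = -3.
Column maxima: X → 2, Y → 0; minimax = 0.
-3 ≠ 0, so there is no saddle point; optimal play is mixed.
Let the row player play a1 with probability p. Expected payoff against X: 2p + (-3)(1−p) = 5p − 3; against Y: (-3)p + 0(1−p) = −3p.
Setting these equal: 5p − 3 = −3p ⇒ 8p = 3 ⇒ p = 3/8, and the value is (5)·(3/8) − 3 = -9/8.
For the column player: with q = P(X), equating a1's and a2's payoffs gives 5q − 3 = −3q ⇒ q = 3/8.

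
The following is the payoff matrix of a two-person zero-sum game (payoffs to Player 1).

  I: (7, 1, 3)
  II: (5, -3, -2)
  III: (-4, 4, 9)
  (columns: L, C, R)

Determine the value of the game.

16/7

Row minima: I → 1, II → -3, III → -4; maximin = 1.
Column maxima: L → 7, C → 4, R → 9; minimax = 4.
1 ≠ 4, so there is no saddle point; optimal play is mixed.
II is strictly dominated by I, so Player 1 never plays it.
R is strictly dominated by C (it gives Player 1 strictly more in every row), so Player 2 never plays it.
On the remaining 2×2 (I, III vs L, C):
Let Player 1 play I with probability p. Expected payoff against L: 7p + (-4)(1−p) = 11p − 4; against C: 1p + 4(1−p) = −3p + 4.
Setting these equal: 11p − 4 = −3p + 4 ⇒ 14p = 8 ⇒ p = 4/7, and the value is (11)·(4/7) − 4 = 16/7.
For Player 2: with q = P(L), equating I's and III's payoffs gives 6q + 1 = −8q + 4 ⇒ q = 3/14.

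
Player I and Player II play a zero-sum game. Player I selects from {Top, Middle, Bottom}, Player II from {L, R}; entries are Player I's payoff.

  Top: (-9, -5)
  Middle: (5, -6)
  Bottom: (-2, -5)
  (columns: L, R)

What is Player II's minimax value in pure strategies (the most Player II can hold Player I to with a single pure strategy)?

Column maxima: L → 5, R → -5.
The smallest of these is -5.

-5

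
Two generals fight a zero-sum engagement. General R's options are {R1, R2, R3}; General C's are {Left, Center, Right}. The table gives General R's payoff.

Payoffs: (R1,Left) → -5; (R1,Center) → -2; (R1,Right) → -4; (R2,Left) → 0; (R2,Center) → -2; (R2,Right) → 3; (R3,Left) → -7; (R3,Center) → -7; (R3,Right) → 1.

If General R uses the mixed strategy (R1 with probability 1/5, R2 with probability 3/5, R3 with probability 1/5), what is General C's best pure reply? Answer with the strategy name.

If General C plays Left, General R's expected payoff is (1/5)·(-5) + (3/5)·0 + (1/5)·(-7) = -12/5.
If General C plays Center, General R's expected payoff is (1/5)·(-2) + (3/5)·(-2) + (1/5)·(-7) = -3.
If General C plays Right, General R's expected payoff is (1/5)·(-4) + (3/5)·3 + (1/5)·1 = 6/5.
General C minimizes General R's payoff; the smallest is -3, so the best response is Center.

Center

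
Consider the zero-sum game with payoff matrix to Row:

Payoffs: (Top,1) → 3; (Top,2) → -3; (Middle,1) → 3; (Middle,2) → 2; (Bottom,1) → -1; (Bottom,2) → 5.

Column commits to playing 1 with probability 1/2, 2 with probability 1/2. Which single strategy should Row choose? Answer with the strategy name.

Middle

Expected payoff of Top: (1/2)·3 + (1/2)·(-3) = 0.
Expected payoff of Middle: (1/2)·3 + (1/2)·2 = 5/2.
Expected payoff of Bottom: (1/2)·(-1) + (1/2)·5 = 2.
The largest is 5/2, so Row's best response is Middle.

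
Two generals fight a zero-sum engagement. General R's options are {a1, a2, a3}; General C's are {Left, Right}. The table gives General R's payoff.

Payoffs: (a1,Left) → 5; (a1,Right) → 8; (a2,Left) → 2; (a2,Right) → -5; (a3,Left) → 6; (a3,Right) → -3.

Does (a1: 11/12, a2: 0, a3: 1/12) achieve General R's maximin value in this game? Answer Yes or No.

No

Against Left this mix gives (11/12)·5 + (1/12)·6 = 61/12.
Against Right this mix gives (11/12)·8 + (1/12)·(-3) = 85/12.
General C will play Left, holding General R to 61/12. Shifting weight toward the row that does better against Left would raise this floor (the equalizing mix achieves 21/4 against both Left and Right), so the proposed strategy is not optimal.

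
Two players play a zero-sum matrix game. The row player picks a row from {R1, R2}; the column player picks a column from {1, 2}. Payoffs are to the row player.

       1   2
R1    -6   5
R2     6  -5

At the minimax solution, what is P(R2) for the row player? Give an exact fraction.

1/2

Row minima: R1 → -6, R2 → -5; maximin = -5.
Column maxima: 1 → 6, 2 → 5; minimax = 5.
-5 ≠ 5, so there is no saddle point; optimal play is mixed.
Let the row player play R1 with probability p. Expected payoff against 1: (-6)p + 6(1−p) = −12p + 6; against 2: 5p + (-5)(1−p) = 10p − 5.
Setting these equal: −12p + 6 = 10p − 5 ⇒ −22p = -11 ⇒ p = 1/2, and the value is (-12)·(1/2) + 6 = 0.
For the column player: with q = P(1), equating R1's and R2's payoffs gives −11q + 5 = 11q − 5 ⇒ q = 5/11.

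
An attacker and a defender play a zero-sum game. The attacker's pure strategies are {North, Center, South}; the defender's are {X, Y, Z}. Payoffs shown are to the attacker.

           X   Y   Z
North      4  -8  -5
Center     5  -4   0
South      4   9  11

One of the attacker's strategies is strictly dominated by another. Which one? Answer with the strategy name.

North

Center gives a strictly higher payoff than North against every column: 5 > 4, -4 > -8, 0 > -5.
So North is strictly dominated and the attacker never plays it.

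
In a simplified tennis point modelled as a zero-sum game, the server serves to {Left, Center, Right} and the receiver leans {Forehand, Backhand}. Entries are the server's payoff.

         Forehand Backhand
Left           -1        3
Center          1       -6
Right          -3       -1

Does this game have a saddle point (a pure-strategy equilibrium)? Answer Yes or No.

No

Row minima: Left → -1, Center → -6, Right → -3; maximin = -1.
Column maxima: Forehand → 1, Backhand → 3; minimax = 1.
-1 ≠ 1, so no pure-strategy equilibrium exists.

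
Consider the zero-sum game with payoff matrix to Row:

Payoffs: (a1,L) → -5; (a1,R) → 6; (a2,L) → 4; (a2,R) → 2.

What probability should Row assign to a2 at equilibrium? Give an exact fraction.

11/13

Row minima: a1 → -5, a2 → 2; maximin = 2.
Column maxima: L → 4, R → 6; minimax = 4.
2 ≠ 4, so there is no saddle point; optimal play is mixed.
Let Row play a1 with probability p. Expected payoff against L: (-5)p + 4(1−p) = −9p + 4; against R: 6p + 2(1−p) = 4p + 2.
Setting these equal: −9p + 4 = 4p + 2 ⇒ −13p = -2 ⇒ p = 2/13, and the value is (-9)·(2/13) + 4 = 34/13.
For Column: with q = P(L), equating a1's and a2's payoffs gives −11q + 6 = 2q + 2 ⇒ q = 4/13.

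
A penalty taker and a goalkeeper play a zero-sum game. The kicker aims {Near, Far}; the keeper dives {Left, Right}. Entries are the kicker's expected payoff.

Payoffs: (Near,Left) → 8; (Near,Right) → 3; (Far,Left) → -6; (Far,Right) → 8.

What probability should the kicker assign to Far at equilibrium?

Row minima: Near → 3, Far → -6; maximin = 3.
Column maxima: Left → 8, Right → 8; minimax = 8.
3 ≠ 8, so there is no saddle point; optimal play is mixed.
Let the kicker play Near with probability p. Expected payoff against Left: 8p + (-6)(1−p) = 14p − 6; against Right: 3p + 8(1−p) = −5p + 8.
Setting these equal: 14p − 6 = −5p + 8 ⇒ 19p = 14 ⇒ p = 14/19, and the value is (14)·(14/19) − 6 = 82/19.
For the keeper: with q = P(Left), equating Near's and Far's payoffs gives 5q + 3 = −14q + 8 ⇒ q = 5/19.

5/19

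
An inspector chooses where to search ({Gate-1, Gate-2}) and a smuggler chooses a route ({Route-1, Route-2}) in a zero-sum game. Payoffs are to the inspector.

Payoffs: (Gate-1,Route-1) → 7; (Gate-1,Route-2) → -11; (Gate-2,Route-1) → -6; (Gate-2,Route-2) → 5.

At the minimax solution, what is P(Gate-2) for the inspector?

18/29

Row minima: Gate-1 → -11, Gate-2 → -6; maximin = -6.
Column maxima: Route-1 → 7, Route-2 → 5; minimax = 5.
-6 ≠ 5, so there is no saddle point; optimal play is mixed.
Let the inspector play Gate-1 with probability p. Expected payoff against Route-1: 7p + (-6)(1−p) = 13p − 6; against Route-2: (-11)p + 5(1−p) = −16p + 5.
Setting these equal: 13p − 6 = −16p + 5 ⇒ 29p = 11 ⇒ p = 11/29, and the value is (13)·(11/29) − 6 = -31/29.
For the smuggler: with q = P(Route-1), equating Gate-1's and Gate-2's payoffs gives 18q − 11 = −11q + 5 ⇒ q = 16/29.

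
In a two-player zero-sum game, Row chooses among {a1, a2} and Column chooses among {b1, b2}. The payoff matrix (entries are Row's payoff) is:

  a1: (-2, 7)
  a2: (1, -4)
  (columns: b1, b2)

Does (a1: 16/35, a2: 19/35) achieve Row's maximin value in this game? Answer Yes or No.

No

Against b1 this mix gives (16/35)·(-2) + (19/35)·1 = -13/35.
Against b2 this mix gives (16/35)·7 + (19/35)·(-4) = 36/35.
Column will play b1, holding Row to -13/35. Shifting weight toward the row that does better against b1 would raise this floor (the equalizing mix achieves -1/14 against both b1 and b2), so the proposed strategy is not optimal.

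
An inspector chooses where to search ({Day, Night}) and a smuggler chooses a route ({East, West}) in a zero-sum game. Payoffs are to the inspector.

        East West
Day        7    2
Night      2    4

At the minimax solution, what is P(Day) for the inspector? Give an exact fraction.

2/7

Row minima: Day → 2, Night → 2; maximin = 2.
Column maxima: East → 7, West → 4; minimax = 4.
2 ≠ 4, so there is no saddle point; optimal play is mixed.
Let the inspector play Day with probability p. Expected payoff against East: 7p + 2(1−p) = 5p + 2; against West: 2p + 4(1−p) = −2p + 4.
Setting these equal: 5p + 2 = −2p + 4 ⇒ 7p = 2 ⇒ p = 2/7, and the value is (5)·(2/7) + 2 = 24/7.
For the smuggler: with q = P(East), equating Day's and Night's payoffs gives 5q + 2 = −2q + 4 ⇒ q = 2/7.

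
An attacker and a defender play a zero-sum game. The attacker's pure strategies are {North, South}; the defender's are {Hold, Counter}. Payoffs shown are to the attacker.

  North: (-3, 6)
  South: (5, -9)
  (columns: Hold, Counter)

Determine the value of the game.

Row minima: North → -3, South → -9; maximin = -3.
Column maxima: Hold → 5, Counter → 6; minimax = 5.
-3 ≠ 5, so there is no saddle point; optimal play is mixed.
Let the attacker play North with probability p. Expected payoff against Hold: (-3)p + 5(1−p) = −8p + 5; against Counter: 6p + (-9)(1−p) = 15p − 9.
Setting these equal: −8p + 5 = 15p − 9 ⇒ −23p = -14 ⇒ p = 14/23, and the value is (-8)·(14/23) + 5 = 3/23.
For the defender: with q = P(Hold), equating North's and South's payoffs gives −9q + 6 = 14q − 9 ⇒ q = 15/23.

3/23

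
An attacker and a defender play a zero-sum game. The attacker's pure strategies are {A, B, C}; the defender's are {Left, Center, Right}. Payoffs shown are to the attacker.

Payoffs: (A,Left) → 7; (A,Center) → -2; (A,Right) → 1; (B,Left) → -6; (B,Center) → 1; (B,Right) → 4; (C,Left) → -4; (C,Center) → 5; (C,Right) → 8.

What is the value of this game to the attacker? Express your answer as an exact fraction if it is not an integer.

Row minima: A → -2, B → -6, C → -4; maximin = -2.
Column maxima: Left → 7, Center → 5, Right → 8; minimax = 5.
-2 ≠ 5, so there is no saddle point; optimal play is mixed.
B is strictly dominated by C, so the attacker never plays it.
Right is strictly dominated by Center (it gives the attacker strictly more in every row), so the defender never plays it.
On the remaining 2×2 (A, C vs Left, Center):
Let the attacker play A with probability p. Expected payoff against Left: 7p + (-4)(1−p) = 11p − 4; against Center: (-2)p + 5(1−p) = −7p + 5.
Setting these equal: 11p − 4 = −7p + 5 ⇒ 18p = 9 ⇒ p = 1/2, and the value is (11)·(1/2) − 4 = 3/2.
For the defender: with q = P(Left), equating A's and C's payoffs gives 9q − 2 = −9q + 5 ⇒ q = 7/18.

3/2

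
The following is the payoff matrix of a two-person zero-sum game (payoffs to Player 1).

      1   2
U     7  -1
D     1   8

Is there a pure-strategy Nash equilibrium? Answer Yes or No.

No

Row minima: U → -1, D → 1; maximin = 1.
Column maxima: 1 → 7, 2 → 8; minimax = 7.
1 ≠ 7, so no pure-strategy equilibrium exists.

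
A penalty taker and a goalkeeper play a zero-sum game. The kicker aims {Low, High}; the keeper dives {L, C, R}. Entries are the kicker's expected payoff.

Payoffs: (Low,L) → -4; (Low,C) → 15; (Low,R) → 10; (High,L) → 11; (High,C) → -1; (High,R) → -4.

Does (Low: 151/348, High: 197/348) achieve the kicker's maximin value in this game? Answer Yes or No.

No

Against L this mix gives (151/348)·(-4) + (197/348)·11 = 521/116.
Against C this mix gives (151/348)·15 + (197/348)·(-1) = 517/87.
Against R this mix gives (151/348)·10 + (197/348)·(-4) = 361/174.
The keeper will play R, holding the kicker to 361/174. Shifting weight toward the row that does better against R would raise this floor (the equalizing mix achieves 94/29 against both R and L), so the proposed strategy is not optimal.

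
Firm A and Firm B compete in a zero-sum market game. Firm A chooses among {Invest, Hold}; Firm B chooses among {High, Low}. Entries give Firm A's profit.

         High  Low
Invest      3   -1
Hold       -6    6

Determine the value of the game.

Row minima: Invest → -1, Hold → -6; maximin = -1.
Column maxima: High → 3, Low → 6; minimax = 3.
-1 ≠ 3, so there is no saddle point; optimal play is mixed.
Let Firm A play Invest with probability p. Expected payoff against High: 3p + (-6)(1−p) = 9p − 6; against Low: (-1)p + 6(1−p) = −7p + 6.
Setting these equal: 9p − 6 = −7p + 6 ⇒ 16p = 12 ⇒ p = 3/4, and the value is (9)·(3/4) − 6 = 3/4.
For Firm B: with q = P(High), equating Invest's and Hold's payoffs gives 4q − 1 = −12q + 6 ⇒ q = 7/16.

3/4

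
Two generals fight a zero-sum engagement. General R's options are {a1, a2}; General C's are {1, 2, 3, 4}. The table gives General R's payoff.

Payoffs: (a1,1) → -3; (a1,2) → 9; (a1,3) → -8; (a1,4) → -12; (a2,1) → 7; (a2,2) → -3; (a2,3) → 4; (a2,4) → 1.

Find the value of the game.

Row minima: a1 → -12, a2 → -3; maximin = -3.
Column maxima: 1 → 7, 2 → 9, 3 → 4, 4 → 1; minimax = 1.
-3 ≠ 1, so there is no saddle point; optimal play is mixed.
1 is strictly dominated by 3 (it gives General R strictly more in every row), so General C never plays it.
3 is strictly dominated by 4 (it gives General R strictly more in every row), so General C never plays it.
On the remaining 2×2 (a1, a2 vs 2, 4):
Let General R play a1 with probability p. Expected payoff against 2: 9p + (-3)(1−p) = 12p − 3; against 4: (-12)p + 1(1−p) = −13p + 1.
Setting these equal: 12p − 3 = −13p + 1 ⇒ 25p = 4 ⇒ p = 4/25, and the value is (12)·(4/25) − 3 = -27/25.
For General C: with q = P(2), equating a1's and a2's payoffs gives 21q − 12 = −4q + 1 ⇒ q = 13/25.

-27/25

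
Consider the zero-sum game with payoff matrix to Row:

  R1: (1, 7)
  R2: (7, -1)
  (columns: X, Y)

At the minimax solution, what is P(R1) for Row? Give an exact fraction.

4/7

Row minima: R1 → 1, R2 → -1; maximin = 1.
Column maxima: X → 7, Y → 7; minimax = 7.
1 ≠ 7, so there is no saddle point; optimal play is mixed.
Let Row play R1 with probability p. Expected payoff against X: 1p + 7(1−p) = −6p + 7; against Y: 7p + (-1)(1−p) = 8p − 1.
Setting these equal: −6p + 7 = 8p − 1 ⇒ −14p = -8 ⇒ p = 4/7, and the value is (-6)·(4/7) + 7 = 25/7.
For Column: with q = P(X), equating R1's and R2's payoffs gives −6q + 7 = 8q − 1 ⇒ q = 4/7.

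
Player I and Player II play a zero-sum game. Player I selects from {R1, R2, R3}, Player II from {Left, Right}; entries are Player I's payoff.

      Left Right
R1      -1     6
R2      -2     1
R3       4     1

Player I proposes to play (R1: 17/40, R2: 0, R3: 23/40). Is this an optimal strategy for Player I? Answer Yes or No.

Against Left this mix gives (17/40)·(-1) + (23/40)·4 = 15/8.
Against Right this mix gives (17/40)·6 + (23/40)·1 = 25/8.
Player II will play Left, holding Player I to 15/8. Shifting weight toward the row that does better against Left would raise this floor (the equalizing mix achieves 5/2 against both Left and Right), so the proposed strategy is not optimal.

No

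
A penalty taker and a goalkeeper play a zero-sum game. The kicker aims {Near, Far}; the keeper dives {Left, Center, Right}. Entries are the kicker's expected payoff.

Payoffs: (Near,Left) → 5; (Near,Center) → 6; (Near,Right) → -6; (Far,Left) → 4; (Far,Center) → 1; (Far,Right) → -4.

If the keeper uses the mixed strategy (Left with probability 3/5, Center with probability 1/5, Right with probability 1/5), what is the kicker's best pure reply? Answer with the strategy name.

Expected payoff of Near: (3/5)·5 + (1/5)·6 + (1/5)·(-6) = 3.
Expected payoff of Far: (3/5)·4 + (1/5)·1 + (1/5)·(-4) = 9/5.
The largest is 3, so the kicker's best response is Near.

Near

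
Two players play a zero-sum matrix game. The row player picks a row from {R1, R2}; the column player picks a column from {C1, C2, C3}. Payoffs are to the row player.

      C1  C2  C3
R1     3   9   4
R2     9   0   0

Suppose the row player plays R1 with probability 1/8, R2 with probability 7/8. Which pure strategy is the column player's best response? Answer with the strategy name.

If the column player plays C1, the row player's expected payoff is (1/8)·3 + (7/8)·9 = 33/4.
If the column player plays C2, the row player's expected payoff is (1/8)·9 + (7/8)·0 = 9/8.
If the column player plays C3, the row player's expected payoff is (1/8)·4 + (7/8)·0 = 1/2.
The column player minimizes the row player's payoff; the smallest is 1/2, so the best response is C3.

C3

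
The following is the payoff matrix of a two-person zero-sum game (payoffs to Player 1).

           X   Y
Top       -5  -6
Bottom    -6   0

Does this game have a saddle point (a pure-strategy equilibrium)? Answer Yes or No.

No

Row minima: Top → -6, Bottom → -6; maximin = -6.
Column maxima: X → -5, Y → 0; minimax = -5.
-6 ≠ -5, so no pure-strategy equilibrium exists.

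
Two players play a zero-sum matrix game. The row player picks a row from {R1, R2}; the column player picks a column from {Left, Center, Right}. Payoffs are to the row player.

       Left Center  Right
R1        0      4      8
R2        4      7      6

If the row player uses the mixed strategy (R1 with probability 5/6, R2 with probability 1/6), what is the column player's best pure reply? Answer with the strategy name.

Left

If the column player plays Left, the row player's expected payoff is (5/6)·0 + (1/6)·4 = 2/3.
If the column player plays Center, the row player's expected payoff is (5/6)·4 + (1/6)·7 = 9/2.
If the column player plays Right, the row player's expected payoff is (5/6)·8 + (1/6)·6 = 23/3.
The column player minimizes the row player's payoff; the smallest is 2/3, so the best response is Left.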